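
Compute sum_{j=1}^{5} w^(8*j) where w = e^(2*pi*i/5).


Step 1: The sum sum_{j=1}^{n} w^(k*j) equals n if n | k, else 0.
Step 2: Here n = 5, k = 8
Step 3: Does n divide k? 5 | 8 -> False
Step 4: Sum = 0

0


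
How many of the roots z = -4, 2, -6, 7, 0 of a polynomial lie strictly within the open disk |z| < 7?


Step 1: Check each root:
  z = -4: |-4| = 4 < 7
  z = 2: |2| = 2 < 7
  z = -6: |-6| = 6 < 7
  z = 7: |7| = 7 >= 7
  z = 0: |0| = 0 < 7
Step 2: Count = 4

4


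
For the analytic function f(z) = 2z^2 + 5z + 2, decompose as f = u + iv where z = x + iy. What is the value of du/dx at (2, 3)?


Step 1: f(z) = 2(x+iy)^2 + 5(x+iy) + 2
Step 2: u = 2(x^2 - y^2) + 5x + 2
Step 3: u_x = 4x + 5
Step 4: At (2, 3): u_x = 8 + 5 = 13

13


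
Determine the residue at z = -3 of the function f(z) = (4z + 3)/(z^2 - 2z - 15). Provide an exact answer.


Step 1: Q(z) = z^2 - 2z - 15 = (z + 3)(z - 5)
Step 2: Q'(z) = 2z - 2
Step 3: Q'(-3) = -8, P(-3) = -9
Step 4: Res = P(-3)/Q'(-3) = -9/(-8) = 9/8

9/8


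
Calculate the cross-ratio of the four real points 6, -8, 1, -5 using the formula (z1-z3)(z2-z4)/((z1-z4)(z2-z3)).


Step 1: (z1-z3)(z2-z4) = 5 * (-3) = -15
Step 2: (z1-z4)(z2-z3) = 11 * (-9) = -99
Step 3: Cross-ratio = 15/99 = 5/33

5/33


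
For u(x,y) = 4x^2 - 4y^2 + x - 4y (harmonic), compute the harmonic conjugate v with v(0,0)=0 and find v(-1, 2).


Step 1: v_x = -u_y = 8y + 4
Step 2: v_y = u_x = 8x + 1
Step 3: v = 8xy + 4x + y + C
Step 4: v(0,0) = 0 => C = 0
Step 5: v(-1, 2) = -18

-18


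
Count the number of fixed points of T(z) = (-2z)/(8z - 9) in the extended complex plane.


Step 1: Fixed points satisfy T(z) = z
Step 2: 8z^2 - 7z = 0
Step 3: Discriminant = (-7)^2 - 4*8*0 = 49
Step 4: Number of fixed points = 2

2


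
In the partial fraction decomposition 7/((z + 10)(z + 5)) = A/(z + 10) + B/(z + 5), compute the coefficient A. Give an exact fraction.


Step 1: Multiply both sides by (z + 10) and set z = -10
Step 2: A = 7 / (-10 + 5)
Step 3: A = 7 / (-5)
Step 4: A = -7/5

-7/5


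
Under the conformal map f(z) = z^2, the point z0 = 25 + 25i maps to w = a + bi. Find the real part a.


Step 1: z0 = 25 + 25i
Step 2: z0^2 = 25^2 - 25^2 + 1250i
Step 3: real part = 625 - 625 = 0

0


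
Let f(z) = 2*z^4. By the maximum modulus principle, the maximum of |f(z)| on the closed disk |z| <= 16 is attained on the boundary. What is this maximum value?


Step 1: On |z| = 16, |f(z)| = 2 * |z|^4 = 2 * 16^4
Step 2: By maximum modulus principle, maximum is on boundary.
Step 3: Maximum = 2 * 65536 = 131072

131072


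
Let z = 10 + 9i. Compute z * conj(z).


Step 1: conj(z) = 10 - 9i
Step 2: z * conj(z) = 10^2 + 9^2
Step 3: = 100 + 81 = 181

181


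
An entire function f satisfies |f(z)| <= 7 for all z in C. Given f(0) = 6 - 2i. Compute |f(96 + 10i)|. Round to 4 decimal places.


Step 1: By Liouville's theorem, a bounded entire function is constant.
Step 2: f(z) = f(0) = 6 - 2i for all z.
Step 3: |f(w)| = |6 - 2i| = sqrt(36 + 4)
Step 4: = 6.3246

6.3246


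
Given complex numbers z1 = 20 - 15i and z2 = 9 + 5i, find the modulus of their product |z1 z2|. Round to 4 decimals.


Step 1: |z1| = sqrt(20^2 + (-15)^2) = sqrt(625)
Step 2: |z2| = sqrt(9^2 + 5^2) = sqrt(106)
Step 3: |z1*z2| = |z1|*|z2| = sqrt(625) * sqrt(106) = sqrt(625 * 106) = sqrt(66250)
Step 4: = 257.3908

257.3908


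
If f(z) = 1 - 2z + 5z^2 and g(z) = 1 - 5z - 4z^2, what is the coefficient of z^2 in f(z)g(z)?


Step 1: z^2 term in f*g comes from: (1)*(-4z^2) + (-2z)*(-5z) + (5z^2)*(1)
Step 2: = -4 + 10 + 5
Step 3: = 11

11


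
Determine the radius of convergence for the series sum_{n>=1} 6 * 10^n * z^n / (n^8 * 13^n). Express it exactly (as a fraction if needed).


Step 1: General term a_n = 6 * 10^n / (n^8 * 13^n)
Step 2: By the root test, |a_n|^(1/n) = 6^(1/n) * 10 / (n^(8/n) * 13) -> 10/13 as n -> infinity (since 6^(1/n) -> 1 and n^(8/n) -> 1)
Step 3: R = 1/lim|a_n|^(1/n) = 13/10

13/10


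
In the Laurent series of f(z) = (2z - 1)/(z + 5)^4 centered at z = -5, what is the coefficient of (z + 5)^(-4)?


Step 1: Write the numerator in powers of (z + 5): 2z - 1 = 2(z + 5) + (2*(-5) - 1) = 2(z + 5) - 11
Step 2: Divide by (z + 5)^4: f(z) = -11(z + 5)^(-4) + 2(z + 5)^(-3)
Step 3: This finite sum is the Laurent series of f about z = -5.
Step 4: Coefficient of (z + 5)^(-4) = 2*(-5) - 1 = -11

-11


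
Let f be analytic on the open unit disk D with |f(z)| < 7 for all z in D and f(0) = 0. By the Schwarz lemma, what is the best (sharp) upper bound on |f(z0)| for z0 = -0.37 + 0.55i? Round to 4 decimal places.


Step 1: g = f/7 maps D -> D with g(0) = 0, so by the Schwarz lemma |g(z)| <= |z|, i.e. |f(z)| <= 7|z|; this is sharp (f(z) = 7z).
Step 2: |z0|^2 = (-0.37)^2 + 0.55^2 = 0.4394
Step 3: |z0| = sqrt(0.4394) = 0.662873
Step 4: Best bound = 7 * |z0| = 7 * 0.662873 = 4.6401

4.6401


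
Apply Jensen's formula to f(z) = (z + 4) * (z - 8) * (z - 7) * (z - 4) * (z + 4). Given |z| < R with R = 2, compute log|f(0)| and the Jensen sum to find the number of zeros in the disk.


Jensen's formula: (1/2pi)*integral log|f(Re^it)|dt = log|f(0)| + sum_{|a_k|<R} log(R/|a_k|)
Step 1: f(0) = 4 * (-8) * (-7) * (-4) * 4 = -3584
Step 2: log|f(0)| = log|-4| + log|8| + log|7| + log|4| + log|-4| = 8.1842
Step 3: Zeros inside |z| < 2: none
Step 4: Jensen sum = (empty sum) = 0
Step 5: n(R) = number of terms in the Jensen sum = count of zeros inside |z| < 2 = 0

0


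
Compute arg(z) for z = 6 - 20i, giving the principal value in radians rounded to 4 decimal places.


Step 1: z = 6 - 20i
Step 2: arg(z) = atan2(-20, 6)
Step 3: arg(z) = -1.2793

-1.2793


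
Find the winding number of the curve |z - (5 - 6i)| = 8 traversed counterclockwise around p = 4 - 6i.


Step 1: Center c = (5, -6), radius = 8
Step 2: |p - c|^2 = (-1)^2 + 0^2 = 1
Step 3: r^2 = 64
Step 4: |p-c| < r so winding number = 1

1


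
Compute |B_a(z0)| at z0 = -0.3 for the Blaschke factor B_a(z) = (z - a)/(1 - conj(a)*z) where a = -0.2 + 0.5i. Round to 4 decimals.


Step 1: Numerator z0 - a = -0.3 - (-0.2 + 0.5i) = -0.1 - 0.5i
Step 2: Denominator 1 - conj(a)*z0 = 1 - (-0.2 - 0.5i)*(-0.3) = 0.94 - 0.15i
Step 3: |z0 - a|^2 = (-0.1)^2 + (-0.5)^2 = 0.26; |1 - conj(a)*z0|^2 = 0.94^2 + (-0.15)^2 = 0.9061
Step 4: |B_a(-0.3)| = sqrt(0.26 / 0.9061) = sqrt(0.286944)
Step 5: = 0.5357

0.5357


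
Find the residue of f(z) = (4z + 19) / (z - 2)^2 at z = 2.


Step 1: Pole of order 2 at z = 2
Step 2: Res = lim d/dz [(z - 2)^2 * f(z)] as z -> 2
Step 3: (z - 2)^2 * f(z) = 4z + 19
Step 4: d/dz[4z + 19] = 4

4


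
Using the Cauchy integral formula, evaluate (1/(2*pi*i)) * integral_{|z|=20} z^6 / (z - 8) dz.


Step 1: f(z) = z^6, a = 8 is inside |z| = 20
Step 2: By Cauchy integral formula: (1/(2pi*i)) * integral = f(a)
Step 3: f(8) = 8^6 = 262144

262144


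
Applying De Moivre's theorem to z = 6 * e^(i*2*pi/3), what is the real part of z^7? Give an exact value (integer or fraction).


Step 1: By De Moivre's theorem, z^7 = 6^7 * e^(i*7*2*pi/3) = 279936 * (cos(14*pi/3) + i*sin(14*pi/3))
Step 2: |z|^7 = 6^7 = 279936
Step 3: Reduce the angle mod 2*pi: 14*pi/3 - 4*pi = 2*pi/3
Step 4: cos(2*pi/3) = -1/2
Step 5: Re(z^7) = 279936 * (-1/2) = -139968

-139968


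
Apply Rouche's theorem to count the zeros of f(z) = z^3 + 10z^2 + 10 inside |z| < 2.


Step 1: On |z| = 2 the three terms have sizes |z^3| = 2^3 = 8, |10z^2| = 10*2^2 = 40, |10| = 10
Step 2: The dominant term is g(z) = 10z^2; let h(z) = z^3 + 10 so f = g + h
Step 3: On |z| = 2: |g| = 40 and |h| <= 8 + 10 = 18
Step 4: Since 40 > 18, |h| < |g| on |z| = 2, so by Rouche f has the same number of zeros as g inside |z| < 2
Step 5: g(z) = 10z^2 has 2 zeros (at the origin, multiplicity 2) inside |z| < 2. Answer = 2

2


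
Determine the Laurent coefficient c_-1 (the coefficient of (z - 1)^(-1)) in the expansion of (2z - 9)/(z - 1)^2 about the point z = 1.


Step 1: Write the numerator in powers of (z - 1): 2z - 9 = 2(z - 1) + (2*1 - 9) = 2(z - 1) - 7
Step 2: Divide by (z - 1)^2: f(z) = -7(z - 1)^(-2) + 2(z - 1)^(-1)
Step 3: This finite sum is the Laurent series of f about z = 1.
Step 4: Coefficient of (z - 1)^(-1) = coefficient of (z - 1) in the re-centred numerator = 2

2


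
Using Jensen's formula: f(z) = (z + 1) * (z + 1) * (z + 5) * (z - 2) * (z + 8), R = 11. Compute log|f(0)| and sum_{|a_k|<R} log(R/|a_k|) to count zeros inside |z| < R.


Jensen's formula: (1/2pi)*integral log|f(Re^it)|dt = log|f(0)| + sum_{|a_k|<R} log(R/|a_k|)
Step 1: f(0) = 1 * 1 * 5 * (-2) * 8 = -80
Step 2: log|f(0)| = log|-1| + log|-1| + log|-5| + log|2| + log|-8| = 4.382
Step 3: Zeros inside |z| < 11: -1, -1, -5, 2, -8
Step 4: Jensen sum = log(11/1) + log(11/1) + log(11/5) + log(11/2) + log(11/8) = 7.6074
Step 5: n(R) = number of terms in the Jensen sum = count of zeros inside |z| < 11 = 5

5


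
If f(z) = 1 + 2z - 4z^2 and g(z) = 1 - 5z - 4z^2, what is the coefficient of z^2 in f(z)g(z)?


Step 1: z^2 term in f*g comes from: (1)*(-4z^2) + (2z)*(-5z) + (-4z^2)*(1)
Step 2: = -4 - 10 - 4
Step 3: = -18

-18


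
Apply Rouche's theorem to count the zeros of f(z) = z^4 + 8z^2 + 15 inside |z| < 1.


Step 1: On |z| = 1 the three terms have sizes |z^4| = 1^4 = 1, |8z^2| = 8*1^2 = 8, |15| = 15
Step 2: The dominant term is g(z) = 15; let h(z) = z^4 + 8z^2 so f = g + h
Step 3: On |z| = 1: |g| = 15 and |h| <= 1 + 8 = 9
Step 4: Since 15 > 9, |h| < |g| on |z| = 1, so by Rouche f has the same number of zeros as g inside |z| < 1
Step 5: g(z) = 15 is a nonzero constant with no zeros inside |z| < 1. Answer = 0

0


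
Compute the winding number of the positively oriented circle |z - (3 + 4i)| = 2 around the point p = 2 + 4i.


Step 1: Center c = (3, 4), radius = 2
Step 2: |p - c|^2 = (-1)^2 + 0^2 = 1
Step 3: r^2 = 4
Step 4: |p-c| < r so winding number = 1

1


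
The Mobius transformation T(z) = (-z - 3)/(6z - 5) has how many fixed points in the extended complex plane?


Step 1: Fixed points satisfy T(z) = z
Step 2: 6z^2 - 4z + 3 = 0
Step 3: Discriminant = (-4)^2 - 4*6*3 = -56
Step 4: Number of fixed points = 2

2


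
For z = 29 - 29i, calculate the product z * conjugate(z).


Step 1: conj(z) = 29 + 29i
Step 2: z * conj(z) = 29^2 + (-29)^2
Step 3: = 841 + 841 = 1682

1682


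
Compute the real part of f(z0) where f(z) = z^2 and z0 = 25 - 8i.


Step 1: z0 = 25 - 8i
Step 2: z0^2 = 25^2 - (-8)^2 - 400i
Step 3: real part = 625 - 64 = 561

561


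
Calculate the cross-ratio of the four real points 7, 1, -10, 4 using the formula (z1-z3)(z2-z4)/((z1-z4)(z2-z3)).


Step 1: (z1-z3)(z2-z4) = 17 * (-3) = -51
Step 2: (z1-z4)(z2-z3) = 3 * 11 = 33
Step 3: Cross-ratio = -51/33 = -17/11

-17/11


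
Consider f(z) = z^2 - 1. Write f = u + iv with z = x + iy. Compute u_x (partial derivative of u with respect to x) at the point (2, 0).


Step 1: f(z) = (x+iy)^2 - 1
Step 2: u = (x^2 - y^2) - 1
Step 3: u_x = 2x + 0
Step 4: At (2, 0): u_x = 4 + 0 = 4

4


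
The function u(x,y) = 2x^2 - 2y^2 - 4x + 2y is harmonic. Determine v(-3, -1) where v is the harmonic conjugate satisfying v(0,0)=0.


Step 1: v_x = -u_y = 4y - 2
Step 2: v_y = u_x = 4x - 4
Step 3: v = 4xy - 2x - 4y + C
Step 4: v(0,0) = 0 => C = 0
Step 5: v(-3, -1) = 22

22


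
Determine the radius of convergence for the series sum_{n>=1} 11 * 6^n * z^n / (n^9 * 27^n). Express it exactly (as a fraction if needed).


Step 1: General term a_n = 11 * 6^n / (n^9 * 27^n)
Step 2: By the root test, |a_n|^(1/n) = 11^(1/n) * 6 / (n^(9/n) * 27) -> 6/27 as n -> infinity (since 11^(1/n) -> 1 and n^(9/n) -> 1)
Step 3: R = 1/lim|a_n|^(1/n) = 27/6 = 9/2

9/2


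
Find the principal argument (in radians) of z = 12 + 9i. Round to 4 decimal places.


Step 1: z = 12 + 9i
Step 2: arg(z) = atan2(9, 12)
Step 3: arg(z) = 0.6435

0.6435


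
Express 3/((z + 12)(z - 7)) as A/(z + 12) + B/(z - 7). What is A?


Step 1: Multiply both sides by (z + 12) and set z = -12
Step 2: A = 3 / (-12 - 7)
Step 3: A = 3 / (-19)
Step 4: A = -3/19

-3/19


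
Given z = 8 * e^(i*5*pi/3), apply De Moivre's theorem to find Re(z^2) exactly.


Step 1: By De Moivre's theorem, z^2 = 8^2 * e^(i*2*5*pi/3) = 64 * (cos(10*pi/3) + i*sin(10*pi/3))
Step 2: |z|^2 = 8^2 = 64
Step 3: Reduce the angle mod 2*pi: 10*pi/3 - 2*pi = 4*pi/3
Step 4: cos(4*pi/3) = -1/2
Step 5: Re(z^2) = 64 * (-1/2) = -32

-32


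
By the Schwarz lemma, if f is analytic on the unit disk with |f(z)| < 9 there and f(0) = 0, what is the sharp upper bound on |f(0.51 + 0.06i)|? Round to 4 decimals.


Step 1: g = f/9 maps D -> D with g(0) = 0, so by the Schwarz lemma |g(z)| <= |z|, i.e. |f(z)| <= 9|z|; this is sharp (f(z) = 9z).
Step 2: |z0|^2 = 0.51^2 + 0.06^2 = 0.2637
Step 3: |z0| = sqrt(0.2637) = 0.513517
Step 4: Best bound = 9 * |z0| = 9 * 0.513517 = 4.6217

4.6217


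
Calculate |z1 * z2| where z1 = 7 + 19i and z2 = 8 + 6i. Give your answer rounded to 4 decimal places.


Step 1: |z1| = sqrt(7^2 + 19^2) = sqrt(410)
Step 2: |z2| = sqrt(8^2 + 6^2) = sqrt(100)
Step 3: |z1*z2| = |z1|*|z2| = sqrt(410) * sqrt(100) = sqrt(410 * 100) = sqrt(41000)
Step 4: = 202.4846

202.4846


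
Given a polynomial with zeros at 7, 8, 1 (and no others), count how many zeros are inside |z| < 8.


Step 1: Check each root:
  z = 7: |7| = 7 < 8
  z = 8: |8| = 8 >= 8
  z = 1: |1| = 1 < 8
Step 2: Count = 2

2


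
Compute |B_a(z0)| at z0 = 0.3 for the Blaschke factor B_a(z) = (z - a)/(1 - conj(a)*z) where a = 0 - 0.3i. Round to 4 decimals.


Step 1: Numerator z0 - a = 0.3 - (0 - 0.3i) = 0.3 + 0.3i
Step 2: Denominator 1 - conj(a)*z0 = 1 - (0 + 0.3i)*0.3 = 1 - 0.09i
Step 3: |z0 - a|^2 = 0.3^2 + 0.3^2 = 0.18; |1 - conj(a)*z0|^2 = 1^2 + (-0.09)^2 = 1.0081
Step 4: |B_a(0.3)| = sqrt(0.18 / 1.0081) = sqrt(0.178554)
Step 5: = 0.4226

0.4226


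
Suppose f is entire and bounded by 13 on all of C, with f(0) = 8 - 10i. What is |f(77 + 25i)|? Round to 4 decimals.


Step 1: By Liouville's theorem, a bounded entire function is constant.
Step 2: f(z) = f(0) = 8 - 10i for all z.
Step 3: |f(w)| = |8 - 10i| = sqrt(64 + 100)
Step 4: = 12.8062

12.8062


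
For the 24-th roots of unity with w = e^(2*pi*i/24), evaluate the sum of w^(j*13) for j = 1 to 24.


Step 1: The sum sum_{j=1}^{n} w^(k*j) equals n if n | k, else 0.
Step 2: Here n = 24, k = 13
Step 3: Does n divide k? 24 | 13 -> False
Step 4: Sum = 0

0


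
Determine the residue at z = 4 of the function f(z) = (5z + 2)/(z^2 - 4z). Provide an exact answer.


Step 1: Q(z) = z^2 - 4z = (z - 4)(z)
Step 2: Q'(z) = 2z - 4
Step 3: Q'(4) = 4, P(4) = 22
Step 4: Res = P(4)/Q'(4) = 22/4 = 11/2

11/2


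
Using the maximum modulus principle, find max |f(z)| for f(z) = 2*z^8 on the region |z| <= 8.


Step 1: On |z| = 8, |f(z)| = 2 * |z|^8 = 2 * 8^8
Step 2: By maximum modulus principle, maximum is on boundary.
Step 3: Maximum = 2 * 16777216 = 33554432

33554432


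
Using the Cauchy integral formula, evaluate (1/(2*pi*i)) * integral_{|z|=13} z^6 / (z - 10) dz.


Step 1: f(z) = z^6, a = 10 is inside |z| = 13
Step 2: By Cauchy integral formula: (1/(2pi*i)) * integral = f(a)
Step 3: f(10) = 10^6 = 1000000

1000000


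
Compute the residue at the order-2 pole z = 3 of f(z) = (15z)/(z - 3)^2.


Step 1: Pole of order 2 at z = 3
Step 2: Res = lim d/dz [(z - 3)^2 * f(z)] as z -> 3
Step 3: (z - 3)^2 * f(z) = 15z
Step 4: d/dz[15z] = 15

15


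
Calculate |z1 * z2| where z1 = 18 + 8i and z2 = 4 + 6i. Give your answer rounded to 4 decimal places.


Step 1: |z1| = sqrt(18^2 + 8^2) = sqrt(388)
Step 2: |z2| = sqrt(4^2 + 6^2) = sqrt(52)
Step 3: |z1*z2| = |z1|*|z2| = sqrt(388) * sqrt(52) = sqrt(388 * 52) = sqrt(20176)
Step 4: = 142.0422

142.0422


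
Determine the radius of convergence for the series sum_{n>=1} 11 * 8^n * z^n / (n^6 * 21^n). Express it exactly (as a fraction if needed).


Step 1: General term a_n = 11 * 8^n / (n^6 * 21^n)
Step 2: By the root test, |a_n|^(1/n) = 11^(1/n) * 8 / (n^(6/n) * 21) -> 8/21 as n -> infinity (since 11^(1/n) -> 1 and n^(6/n) -> 1)
Step 3: R = 1/lim|a_n|^(1/n) = 21/8

21/8


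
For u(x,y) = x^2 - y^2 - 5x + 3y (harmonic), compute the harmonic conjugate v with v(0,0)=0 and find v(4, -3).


Step 1: v_x = -u_y = 2y - 3
Step 2: v_y = u_x = 2x - 5
Step 3: v = 2xy - 3x - 5y + C
Step 4: v(0,0) = 0 => C = 0
Step 5: v(4, -3) = -21

-21


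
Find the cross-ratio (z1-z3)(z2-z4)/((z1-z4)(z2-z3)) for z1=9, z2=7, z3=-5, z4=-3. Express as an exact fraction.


Step 1: (z1-z3)(z2-z4) = 14 * 10 = 140
Step 2: (z1-z4)(z2-z3) = 12 * 12 = 144
Step 3: Cross-ratio = 140/144 = 35/36

35/36


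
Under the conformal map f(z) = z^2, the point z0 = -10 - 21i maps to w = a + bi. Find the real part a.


Step 1: z0 = -10 - 21i
Step 2: z0^2 = (-10)^2 - (-21)^2 + 420i
Step 3: real part = 100 - 441 = -341

-341


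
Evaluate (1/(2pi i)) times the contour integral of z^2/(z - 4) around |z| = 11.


Step 1: f(z) = z^2, a = 4 is inside |z| = 11
Step 2: By Cauchy integral formula: (1/(2pi*i)) * integral = f(a)
Step 3: f(4) = 4^2 = 16

16


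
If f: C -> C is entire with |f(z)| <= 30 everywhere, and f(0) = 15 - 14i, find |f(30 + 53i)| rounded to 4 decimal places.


Step 1: By Liouville's theorem, a bounded entire function is constant.
Step 2: f(z) = f(0) = 15 - 14i for all z.
Step 3: |f(w)| = |15 - 14i| = sqrt(225 + 196)
Step 4: = 20.5183

20.5183


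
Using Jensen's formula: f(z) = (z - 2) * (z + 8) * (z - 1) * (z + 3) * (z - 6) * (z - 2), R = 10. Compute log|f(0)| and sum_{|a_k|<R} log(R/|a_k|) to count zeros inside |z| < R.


Jensen's formula: (1/2pi)*integral log|f(Re^it)|dt = log|f(0)| + sum_{|a_k|<R} log(R/|a_k|)
Step 1: f(0) = (-2) * 8 * (-1) * 3 * (-6) * (-2) = 576
Step 2: log|f(0)| = log|2| + log|-8| + log|1| + log|-3| + log|6| + log|2| = 6.3561
Step 3: Zeros inside |z| < 10: 2, -8, 1, -3, 6, 2
Step 4: Jensen sum = log(10/2) + log(10/8) + log(10/1) + log(10/3) + log(10/6) + log(10/2) = 7.4594
Step 5: n(R) = number of terms in the Jensen sum = count of zeros inside |z| < 10 = 6

6


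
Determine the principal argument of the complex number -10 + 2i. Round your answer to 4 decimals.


Step 1: z = -10 + 2i
Step 2: arg(z) = atan2(2, -10)
Step 3: arg(z) = 2.9442

2.9442


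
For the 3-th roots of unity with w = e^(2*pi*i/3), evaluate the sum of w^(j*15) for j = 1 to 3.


Step 1: The sum sum_{j=1}^{n} w^(k*j) equals n if n | k, else 0.
Step 2: Here n = 3, k = 15
Step 3: Does n divide k? 3 | 15 -> True
Step 4: Sum = 3

3


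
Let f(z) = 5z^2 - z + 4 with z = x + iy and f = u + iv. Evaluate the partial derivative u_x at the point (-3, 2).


Step 1: f(z) = 5(x+iy)^2 - (x+iy) + 4
Step 2: u = 5(x^2 - y^2) - x + 4
Step 3: u_x = 10x - 1
Step 4: At (-3, 2): u_x = -30 - 1 = -31

-31


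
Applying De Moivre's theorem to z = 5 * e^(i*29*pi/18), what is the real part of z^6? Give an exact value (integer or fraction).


Step 1: By De Moivre's theorem, z^6 = 5^6 * e^(i*6*29*pi/18) = 15625 * (cos(29*pi/3) + i*sin(29*pi/3))
Step 2: |z|^6 = 5^6 = 15625
Step 3: Reduce the angle mod 2*pi: 29*pi/3 - 8*pi = 5*pi/3
Step 4: cos(5*pi/3) = 1/2
Step 5: Re(z^6) = 15625 * 1/2 = 15625/2

15625/2


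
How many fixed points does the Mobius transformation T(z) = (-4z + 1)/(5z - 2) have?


Step 1: Fixed points satisfy T(z) = z
Step 2: 5z^2 + 2z - 1 = 0
Step 3: Discriminant = 2^2 - 4*5*(-1) = 24
Step 4: Number of fixed points = 2

2


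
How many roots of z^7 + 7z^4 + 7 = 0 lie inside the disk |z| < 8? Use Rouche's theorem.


Step 1: On |z| = 8 the three terms have sizes |z^7| = 8^7 = 2097152, |7z^4| = 7*8^4 = 28672, |7| = 7
Step 2: The dominant term is g(z) = z^7; let h(z) = 7z^4 + 7 so f = g + h
Step 3: On |z| = 8: |g| = 2097152 and |h| <= 28672 + 7 = 28679
Step 4: Since 2097152 > 28679, |h| < |g| on |z| = 8, so by Rouche f has the same number of zeros as g inside |z| < 8
Step 5: g(z) = z^7 has 7 zeros (all at the origin) inside |z| < 8. Answer = 7

7


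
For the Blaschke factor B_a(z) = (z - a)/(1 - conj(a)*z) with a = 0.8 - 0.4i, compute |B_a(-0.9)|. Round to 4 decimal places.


Step 1: Numerator z0 - a = -0.9 - (0.8 - 0.4i) = -1.7 + 0.4i
Step 2: Denominator 1 - conj(a)*z0 = 1 - (0.8 + 0.4i)*(-0.9) = 1.72 + 0.36i
Step 3: |z0 - a|^2 = (-1.7)^2 + 0.4^2 = 3.05; |1 - conj(a)*z0|^2 = 1.72^2 + 0.36^2 = 3.088
Step 4: |B_a(-0.9)| = sqrt(3.05 / 3.088) = sqrt(0.987694)
Step 5: = 0.9938

0.9938


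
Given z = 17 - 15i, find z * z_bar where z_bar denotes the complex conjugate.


Step 1: conj(z) = 17 + 15i
Step 2: z * conj(z) = 17^2 + (-15)^2
Step 3: = 289 + 225 = 514

514


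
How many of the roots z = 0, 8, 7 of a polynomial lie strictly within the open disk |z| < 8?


Step 1: Check each root:
  z = 0: |0| = 0 < 8
  z = 8: |8| = 8 >= 8
  z = 7: |7| = 7 < 8
Step 2: Count = 2

2


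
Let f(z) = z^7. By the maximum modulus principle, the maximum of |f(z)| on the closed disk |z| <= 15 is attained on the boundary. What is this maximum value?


Step 1: On |z| = 15, |f(z)| = |z|^7 = 15^7
Step 2: By maximum modulus principle, maximum is on boundary.
Step 3: Maximum = 170859375 = 170859375

170859375


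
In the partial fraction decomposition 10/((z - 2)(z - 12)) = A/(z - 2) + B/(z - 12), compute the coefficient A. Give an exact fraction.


Step 1: Multiply both sides by (z - 2) and set z = 2
Step 2: A = 10 / (2 - 12)
Step 3: A = 10 / (-10)
Step 4: A = -1

-1


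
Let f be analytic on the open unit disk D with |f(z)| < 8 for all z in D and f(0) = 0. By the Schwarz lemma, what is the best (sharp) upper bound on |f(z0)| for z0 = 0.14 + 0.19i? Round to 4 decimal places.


Step 1: g = f/8 maps D -> D with g(0) = 0, so by the Schwarz lemma |g(z)| <= |z|, i.e. |f(z)| <= 8|z|; this is sharp (f(z) = 8z).
Step 2: |z0|^2 = 0.14^2 + 0.19^2 = 0.0557
Step 3: |z0| = sqrt(0.0557) = 0.236008
Step 4: Best bound = 8 * |z0| = 8 * 0.236008 = 1.8881

1.8881


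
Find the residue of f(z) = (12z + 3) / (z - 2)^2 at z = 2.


Step 1: Pole of order 2 at z = 2
Step 2: Res = lim d/dz [(z - 2)^2 * f(z)] as z -> 2
Step 3: (z - 2)^2 * f(z) = 12z + 3
Step 4: d/dz[12z + 3] = 12

12


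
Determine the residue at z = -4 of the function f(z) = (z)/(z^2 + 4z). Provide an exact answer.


Step 1: Q(z) = z^2 + 4z = (z + 4)(z)
Step 2: Q'(z) = 2z + 4
Step 3: Q'(-4) = -4, P(-4) = -4
Step 4: Res = P(-4)/Q'(-4) = -4/(-4) = 1

1


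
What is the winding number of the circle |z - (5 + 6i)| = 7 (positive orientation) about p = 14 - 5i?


Step 1: Center c = (5, 6), radius = 7
Step 2: |p - c|^2 = 9^2 + (-11)^2 = 202
Step 3: r^2 = 49
Step 4: |p-c| > r so winding number = 0

0


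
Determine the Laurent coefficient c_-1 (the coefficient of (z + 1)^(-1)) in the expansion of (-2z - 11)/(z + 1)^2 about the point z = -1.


Step 1: Write the numerator in powers of (z + 1): -2z - 11 = -2(z + 1) + (-2*(-1) - 11) = -2(z + 1) - 9
Step 2: Divide by (z + 1)^2: f(z) = -9(z + 1)^(-2) - 2(z + 1)^(-1)
Step 3: This finite sum is the Laurent series of f about z = -1.
Step 4: Coefficient of (z + 1)^(-1) = coefficient of (z + 1) in the re-centred numerator = -2

-2


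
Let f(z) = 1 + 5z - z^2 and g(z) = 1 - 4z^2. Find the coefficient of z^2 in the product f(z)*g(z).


Step 1: z^2 term in f*g comes from: (1)*(-4z^2) + (5z)*(0) + (-z^2)*(1)
Step 2: = -4 + 0 - 1
Step 3: = -5

-5


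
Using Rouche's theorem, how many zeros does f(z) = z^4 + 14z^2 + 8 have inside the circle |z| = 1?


Step 1: On |z| = 1 the three terms have sizes |z^4| = 1^4 = 1, |14z^2| = 14*1^2 = 14, |8| = 8
Step 2: The dominant term is g(z) = 14z^2; let h(z) = z^4 + 8 so f = g + h
Step 3: On |z| = 1: |g| = 14 and |h| <= 1 + 8 = 9
Step 4: Since 14 > 9, |h| < |g| on |z| = 1, so by Rouche f has the same number of zeros as g inside |z| < 1
Step 5: g(z) = 14z^2 has 2 zeros (at the origin, multiplicity 2) inside |z| < 1. Answer = 2

2


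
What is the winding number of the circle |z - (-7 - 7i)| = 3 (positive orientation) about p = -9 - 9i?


Step 1: Center c = (-7, -7), radius = 3
Step 2: |p - c|^2 = (-2)^2 + (-2)^2 = 8
Step 3: r^2 = 9
Step 4: |p-c| < r so winding number = 1

1


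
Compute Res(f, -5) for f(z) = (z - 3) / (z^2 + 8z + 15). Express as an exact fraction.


Step 1: Q(z) = z^2 + 8z + 15 = (z + 5)(z + 3)
Step 2: Q'(z) = 2z + 8
Step 3: Q'(-5) = -2, P(-5) = -8
Step 4: Res = P(-5)/Q'(-5) = -8/(-2) = 4

4


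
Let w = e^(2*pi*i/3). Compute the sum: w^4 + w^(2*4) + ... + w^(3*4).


Step 1: The sum sum_{j=1}^{n} w^(k*j) equals n if n | k, else 0.
Step 2: Here n = 3, k = 4
Step 3: Does n divide k? 3 | 4 -> False
Step 4: Sum = 0

0


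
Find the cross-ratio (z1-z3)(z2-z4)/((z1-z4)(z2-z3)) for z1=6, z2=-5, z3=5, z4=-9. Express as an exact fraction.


Step 1: (z1-z3)(z2-z4) = 1 * 4 = 4
Step 2: (z1-z4)(z2-z3) = 15 * (-10) = -150
Step 3: Cross-ratio = -4/150 = -2/75

-2/75


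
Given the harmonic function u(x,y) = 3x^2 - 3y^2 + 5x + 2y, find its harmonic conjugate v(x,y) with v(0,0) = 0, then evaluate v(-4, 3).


Step 1: v_x = -u_y = 6y - 2
Step 2: v_y = u_x = 6x + 5
Step 3: v = 6xy - 2x + 5y + C
Step 4: v(0,0) = 0 => C = 0
Step 5: v(-4, 3) = -49

-49


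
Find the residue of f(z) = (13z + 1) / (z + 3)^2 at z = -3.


Step 1: Pole of order 2 at z = -3
Step 2: Res = lim d/dz [(z + 3)^2 * f(z)] as z -> -3
Step 3: (z + 3)^2 * f(z) = 13z + 1
Step 4: d/dz[13z + 1] = 13

13


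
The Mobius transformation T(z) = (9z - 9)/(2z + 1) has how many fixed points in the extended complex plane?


Step 1: Fixed points satisfy T(z) = z
Step 2: 2z^2 - 8z + 9 = 0
Step 3: Discriminant = (-8)^2 - 4*2*9 = -8
Step 4: Number of fixed points = 2

2


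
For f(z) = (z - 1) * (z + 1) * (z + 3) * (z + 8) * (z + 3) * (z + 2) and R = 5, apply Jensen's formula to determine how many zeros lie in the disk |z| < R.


Jensen's formula: (1/2pi)*integral log|f(Re^it)|dt = log|f(0)| + sum_{|a_k|<R} log(R/|a_k|)
Step 1: f(0) = (-1) * 1 * 3 * 8 * 3 * 2 = -144
Step 2: log|f(0)| = log|1| + log|-1| + log|-3| + log|-8| + log|-3| + log|-2| = 4.9698
Step 3: Zeros inside |z| < 5: 1, -1, -3, -3, -2
Step 4: Jensen sum = log(5/1) + log(5/1) + log(5/3) + log(5/3) + log(5/2) = 5.1568
Step 5: n(R) = number of terms in the Jensen sum = count of zeros inside |z| < 5 = 5

5


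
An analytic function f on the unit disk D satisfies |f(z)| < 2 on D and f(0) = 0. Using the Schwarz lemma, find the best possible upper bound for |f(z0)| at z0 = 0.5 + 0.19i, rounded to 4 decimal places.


Step 1: g = f/2 maps D -> D with g(0) = 0, so by the Schwarz lemma |g(z)| <= |z|, i.e. |f(z)| <= 2|z|; this is sharp (f(z) = 2z).
Step 2: |z0|^2 = 0.5^2 + 0.19^2 = 0.2861
Step 3: |z0| = sqrt(0.2861) = 0.534883
Step 4: Best bound = 2 * |z0| = 2 * 0.534883 = 1.0698

1.0698


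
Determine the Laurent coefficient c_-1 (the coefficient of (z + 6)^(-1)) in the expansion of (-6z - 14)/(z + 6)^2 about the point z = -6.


Step 1: Write the numerator in powers of (z + 6): -6z - 14 = -6(z + 6) + (-6*(-6) - 14) = -6(z + 6) + 22
Step 2: Divide by (z + 6)^2: f(z) = 22(z + 6)^(-2) - 6(z + 6)^(-1)
Step 3: This finite sum is the Laurent series of f about z = -6.
Step 4: Coefficient of (z + 6)^(-1) = coefficient of (z + 6) in the re-centred numerator = -6

-6


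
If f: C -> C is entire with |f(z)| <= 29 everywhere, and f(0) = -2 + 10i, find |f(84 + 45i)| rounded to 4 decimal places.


Step 1: By Liouville's theorem, a bounded entire function is constant.
Step 2: f(z) = f(0) = -2 + 10i for all z.
Step 3: |f(w)| = |-2 + 10i| = sqrt(4 + 100)
Step 4: = 10.198

10.198


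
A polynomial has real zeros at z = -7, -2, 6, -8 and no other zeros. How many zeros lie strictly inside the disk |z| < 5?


Step 1: Check each root:
  z = -7: |-7| = 7 >= 5
  z = -2: |-2| = 2 < 5
  z = 6: |6| = 6 >= 5
  z = -8: |-8| = 8 >= 5
Step 2: Count = 1

1


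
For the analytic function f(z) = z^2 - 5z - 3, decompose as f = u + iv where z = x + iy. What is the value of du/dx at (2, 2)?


Step 1: f(z) = (x+iy)^2 - 5(x+iy) - 3
Step 2: u = (x^2 - y^2) - 5x - 3
Step 3: u_x = 2x - 5
Step 4: At (2, 2): u_x = 4 - 5 = -1

-1


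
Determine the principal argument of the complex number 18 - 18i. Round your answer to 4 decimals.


Step 1: z = 18 - 18i
Step 2: arg(z) = atan2(-18, 18)
Step 3: arg(z) = -0.7854

-0.7854


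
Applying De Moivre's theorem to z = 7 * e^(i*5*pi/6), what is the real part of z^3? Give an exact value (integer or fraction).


Step 1: By De Moivre's theorem, z^3 = 7^3 * e^(i*3*5*pi/6) = 343 * (cos(5*pi/2) + i*sin(5*pi/2))
Step 2: |z|^3 = 7^3 = 343
Step 3: Reduce the angle mod 2*pi: 5*pi/2 - 2*pi = pi/2
Step 4: cos(pi/2) = 0
Step 5: Re(z^3) = 343 * 0 = 0

0


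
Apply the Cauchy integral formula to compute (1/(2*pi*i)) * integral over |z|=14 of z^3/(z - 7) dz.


Step 1: f(z) = z^3, a = 7 is inside |z| = 14
Step 2: By Cauchy integral formula: (1/(2pi*i)) * integral = f(a)
Step 3: f(7) = 7^3 = 343

343


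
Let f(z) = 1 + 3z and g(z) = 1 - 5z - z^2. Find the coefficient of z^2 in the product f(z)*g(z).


Step 1: z^2 term in f*g comes from: (1)*(-z^2) + (3z)*(-5z) + (0)*(1)
Step 2: = -1 - 15 + 0
Step 3: = -16

-16


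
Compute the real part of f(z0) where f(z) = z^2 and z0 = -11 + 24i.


Step 1: z0 = -11 + 24i
Step 2: z0^2 = (-11)^2 - 24^2 - 528i
Step 3: real part = 121 - 576 = -455

-455


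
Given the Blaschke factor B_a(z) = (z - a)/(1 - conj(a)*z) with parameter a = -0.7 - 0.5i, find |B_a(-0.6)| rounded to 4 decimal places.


Step 1: Numerator z0 - a = -0.6 - (-0.7 - 0.5i) = 0.1 + 0.5i
Step 2: Denominator 1 - conj(a)*z0 = 1 - (-0.7 + 0.5i)*(-0.6) = 0.58 + 0.3i
Step 3: |z0 - a|^2 = 0.1^2 + 0.5^2 = 0.26; |1 - conj(a)*z0|^2 = 0.58^2 + 0.3^2 = 0.4264
Step 4: |B_a(-0.6)| = sqrt(0.26 / 0.4264) = sqrt(0.609756)
Step 5: = 0.7809

0.7809


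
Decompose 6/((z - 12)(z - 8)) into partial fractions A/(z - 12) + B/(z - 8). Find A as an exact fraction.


Step 1: Multiply both sides by (z - 12) and set z = 12
Step 2: A = 6 / (12 - 8)
Step 3: A = 6 / 4
Step 4: A = 3/2

3/2


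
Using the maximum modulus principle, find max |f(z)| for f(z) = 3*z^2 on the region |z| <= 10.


Step 1: On |z| = 10, |f(z)| = 3 * |z|^2 = 3 * 10^2
Step 2: By maximum modulus principle, maximum is on boundary.
Step 3: Maximum = 3 * 100 = 300

300


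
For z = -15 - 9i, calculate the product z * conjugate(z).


Step 1: conj(z) = -15 + 9i
Step 2: z * conj(z) = (-15)^2 + (-9)^2
Step 3: = 225 + 81 = 306

306


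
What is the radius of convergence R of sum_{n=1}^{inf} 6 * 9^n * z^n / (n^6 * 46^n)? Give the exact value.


Step 1: General term a_n = 6 * 9^n / (n^6 * 46^n)
Step 2: By the root test, |a_n|^(1/n) = 6^(1/n) * 9 / (n^(6/n) * 46) -> 9/46 as n -> infinity (since 6^(1/n) -> 1 and n^(6/n) -> 1)
Step 3: R = 1/lim|a_n|^(1/n) = 46/9

46/9


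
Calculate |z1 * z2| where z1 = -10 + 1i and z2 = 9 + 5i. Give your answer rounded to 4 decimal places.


Step 1: |z1| = sqrt((-10)^2 + 1^2) = sqrt(101)
Step 2: |z2| = sqrt(9^2 + 5^2) = sqrt(106)
Step 3: |z1*z2| = |z1|*|z2| = sqrt(101) * sqrt(106) = sqrt(101 * 106) = sqrt(10706)
Step 4: = 103.4698

103.4698


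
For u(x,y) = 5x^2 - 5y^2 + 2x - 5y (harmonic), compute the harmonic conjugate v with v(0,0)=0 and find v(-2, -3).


Step 1: v_x = -u_y = 10y + 5
Step 2: v_y = u_x = 10x + 2
Step 3: v = 10xy + 5x + 2y + C
Step 4: v(0,0) = 0 => C = 0
Step 5: v(-2, -3) = 44

44


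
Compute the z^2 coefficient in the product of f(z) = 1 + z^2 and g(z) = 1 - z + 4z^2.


Step 1: z^2 term in f*g comes from: (1)*(4z^2) + (0)*(-z) + (z^2)*(1)
Step 2: = 4 + 0 + 1
Step 3: = 5

5


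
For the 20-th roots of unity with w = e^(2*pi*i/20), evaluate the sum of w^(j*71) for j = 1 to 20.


Step 1: The sum sum_{j=1}^{n} w^(k*j) equals n if n | k, else 0.
Step 2: Here n = 20, k = 71
Step 3: Does n divide k? 20 | 71 -> False
Step 4: Sum = 0

0


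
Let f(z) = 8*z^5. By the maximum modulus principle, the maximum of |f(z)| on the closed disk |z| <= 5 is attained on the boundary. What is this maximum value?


Step 1: On |z| = 5, |f(z)| = 8 * |z|^5 = 8 * 5^5
Step 2: By maximum modulus principle, maximum is on boundary.
Step 3: Maximum = 8 * 3125 = 25000

25000


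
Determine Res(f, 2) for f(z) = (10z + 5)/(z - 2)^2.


Step 1: Pole of order 2 at z = 2
Step 2: Res = lim d/dz [(z - 2)^2 * f(z)] as z -> 2
Step 3: (z - 2)^2 * f(z) = 10z + 5
Step 4: d/dz[10z + 5] = 10

10


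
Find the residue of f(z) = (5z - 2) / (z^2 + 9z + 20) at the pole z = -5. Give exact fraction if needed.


Step 1: Q(z) = z^2 + 9z + 20 = (z + 5)(z + 4)
Step 2: Q'(z) = 2z + 9
Step 3: Q'(-5) = -1, P(-5) = -27
Step 4: Res = P(-5)/Q'(-5) = -27/(-1) = 27

27


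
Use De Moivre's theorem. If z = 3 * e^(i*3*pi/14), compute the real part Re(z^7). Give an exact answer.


Step 1: By De Moivre's theorem, z^7 = 3^7 * e^(i*7*3*pi/14) = 2187 * (cos(3*pi/2) + i*sin(3*pi/2))
Step 2: |z|^7 = 3^7 = 2187
Step 3: The angle 3*pi/2 already lies in [0, 2*pi)
Step 4: cos(3*pi/2) = 0
Step 5: Re(z^7) = 2187 * 0 = 0

0


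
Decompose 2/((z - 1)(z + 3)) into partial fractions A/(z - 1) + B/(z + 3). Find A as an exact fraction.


Step 1: Multiply both sides by (z - 1) and set z = 1
Step 2: A = 2 / (1 + 3)
Step 3: A = 2 / 4
Step 4: A = 1/2

1/2


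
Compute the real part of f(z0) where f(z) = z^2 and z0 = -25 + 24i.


Step 1: z0 = -25 + 24i
Step 2: z0^2 = (-25)^2 - 24^2 - 1200i
Step 3: real part = 625 - 576 = 49

49


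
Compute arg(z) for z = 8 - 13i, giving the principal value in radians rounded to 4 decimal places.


Step 1: z = 8 - 13i
Step 2: arg(z) = atan2(-13, 8)
Step 3: arg(z) = -1.0191

-1.0191


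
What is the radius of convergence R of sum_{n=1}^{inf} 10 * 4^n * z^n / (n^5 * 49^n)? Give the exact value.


Step 1: General term a_n = 10 * 4^n / (n^5 * 49^n)
Step 2: By the root test, |a_n|^(1/n) = 10^(1/n) * 4 / (n^(5/n) * 49) -> 4/49 as n -> infinity (since 10^(1/n) -> 1 and n^(5/n) -> 1)
Step 3: R = 1/lim|a_n|^(1/n) = 49/4

49/4


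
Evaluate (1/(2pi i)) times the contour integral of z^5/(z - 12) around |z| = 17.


Step 1: f(z) = z^5, a = 12 is inside |z| = 17
Step 2: By Cauchy integral formula: (1/(2pi*i)) * integral = f(a)
Step 3: f(12) = 12^5 = 248832

248832


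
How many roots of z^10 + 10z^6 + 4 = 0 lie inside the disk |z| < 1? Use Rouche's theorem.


Step 1: On |z| = 1 the three terms have sizes |z^10| = 1^10 = 1, |10z^6| = 10*1^6 = 10, |4| = 4
Step 2: The dominant term is g(z) = 10z^6; let h(z) = z^10 + 4 so f = g + h
Step 3: On |z| = 1: |g| = 10 and |h| <= 1 + 4 = 5
Step 4: Since 10 > 5, |h| < |g| on |z| = 1, so by Rouche f has the same number of zeros as g inside |z| < 1
Step 5: g(z) = 10z^6 has 6 zeros (at the origin, multiplicity 6) inside |z| < 1. Answer = 6

6


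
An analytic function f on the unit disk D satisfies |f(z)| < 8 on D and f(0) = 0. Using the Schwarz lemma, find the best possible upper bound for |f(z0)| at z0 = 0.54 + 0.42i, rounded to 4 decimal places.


Step 1: g = f/8 maps D -> D with g(0) = 0, so by the Schwarz lemma |g(z)| <= |z|, i.e. |f(z)| <= 8|z|; this is sharp (f(z) = 8z).
Step 2: |z0|^2 = 0.54^2 + 0.42^2 = 0.468
Step 3: |z0| = sqrt(0.468) = 0.684105
Step 4: Best bound = 8 * |z0| = 8 * 0.684105 = 5.4728

5.4728


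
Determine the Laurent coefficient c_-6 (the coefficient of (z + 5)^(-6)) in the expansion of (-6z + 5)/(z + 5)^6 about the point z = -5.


Step 1: Write the numerator in powers of (z + 5): -6z + 5 = -6(z + 5) + (-6*(-5) + 5) = -6(z + 5) + 35
Step 2: Divide by (z + 5)^6: f(z) = 35(z + 5)^(-6) - 6(z + 5)^(-5)
Step 3: This finite sum is the Laurent series of f about z = -5.
Step 4: Coefficient of (z + 5)^(-6) = -6*(-5) + 5 = 35

35


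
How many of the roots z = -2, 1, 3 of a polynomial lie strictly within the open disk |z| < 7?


Step 1: Check each root:
  z = -2: |-2| = 2 < 7
  z = 1: |1| = 1 < 7
  z = 3: |3| = 3 < 7
Step 2: Count = 3

3


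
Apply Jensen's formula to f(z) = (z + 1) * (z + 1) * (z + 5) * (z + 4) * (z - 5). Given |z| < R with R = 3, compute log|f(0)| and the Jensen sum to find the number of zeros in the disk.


Jensen's formula: (1/2pi)*integral log|f(Re^it)|dt = log|f(0)| + sum_{|a_k|<R} log(R/|a_k|)
Step 1: f(0) = 1 * 1 * 5 * 4 * (-5) = -100
Step 2: log|f(0)| = log|-1| + log|-1| + log|-5| + log|-4| + log|5| = 4.6052
Step 3: Zeros inside |z| < 3: -1, -1
Step 4: Jensen sum = log(3/1) + log(3/1) = 2.1972
Step 5: n(R) = number of terms in the Jensen sum = count of zeros inside |z| < 3 = 2

2


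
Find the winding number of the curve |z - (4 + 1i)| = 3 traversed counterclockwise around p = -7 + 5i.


Step 1: Center c = (4, 1), radius = 3
Step 2: |p - c|^2 = (-11)^2 + 4^2 = 137
Step 3: r^2 = 9
Step 4: |p-c| > r so winding number = 0

0


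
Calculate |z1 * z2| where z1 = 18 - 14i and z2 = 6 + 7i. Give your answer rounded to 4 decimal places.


Step 1: |z1| = sqrt(18^2 + (-14)^2) = sqrt(520)
Step 2: |z2| = sqrt(6^2 + 7^2) = sqrt(85)
Step 3: |z1*z2| = |z1|*|z2| = sqrt(520) * sqrt(85) = sqrt(520 * 85) = sqrt(44200)
Step 4: = 210.238

210.238


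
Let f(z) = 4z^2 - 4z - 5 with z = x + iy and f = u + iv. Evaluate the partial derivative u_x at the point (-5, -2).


Step 1: f(z) = 4(x+iy)^2 - 4(x+iy) - 5
Step 2: u = 4(x^2 - y^2) - 4x - 5
Step 3: u_x = 8x - 4
Step 4: At (-5, -2): u_x = -40 - 4 = -44

-44


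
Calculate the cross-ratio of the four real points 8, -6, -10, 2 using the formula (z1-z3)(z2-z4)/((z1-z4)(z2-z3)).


Step 1: (z1-z3)(z2-z4) = 18 * (-8) = -144
Step 2: (z1-z4)(z2-z3) = 6 * 4 = 24
Step 3: Cross-ratio = -144/24 = -6

-6


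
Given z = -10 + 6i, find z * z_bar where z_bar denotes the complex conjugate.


Step 1: conj(z) = -10 - 6i
Step 2: z * conj(z) = (-10)^2 + 6^2
Step 3: = 100 + 36 = 136

136


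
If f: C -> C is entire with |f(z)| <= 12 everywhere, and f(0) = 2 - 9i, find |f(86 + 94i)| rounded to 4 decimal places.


Step 1: By Liouville's theorem, a bounded entire function is constant.
Step 2: f(z) = f(0) = 2 - 9i for all z.
Step 3: |f(w)| = |2 - 9i| = sqrt(4 + 81)
Step 4: = 9.2195

9.2195


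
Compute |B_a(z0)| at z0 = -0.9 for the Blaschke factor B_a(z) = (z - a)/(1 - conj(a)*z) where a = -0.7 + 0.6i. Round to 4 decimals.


Step 1: Numerator z0 - a = -0.9 - (-0.7 + 0.6i) = -0.2 - 0.6i
Step 2: Denominator 1 - conj(a)*z0 = 1 - (-0.7 - 0.6i)*(-0.9) = 0.37 - 0.54i
Step 3: |z0 - a|^2 = (-0.2)^2 + (-0.6)^2 = 0.4; |1 - conj(a)*z0|^2 = 0.37^2 + (-0.54)^2 = 0.4285
Step 4: |B_a(-0.9)| = sqrt(0.4 / 0.4285) = sqrt(0.933489)
Step 5: = 0.9662

0.9662


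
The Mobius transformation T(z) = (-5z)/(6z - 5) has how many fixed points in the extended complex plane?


Step 1: Fixed points satisfy T(z) = z
Step 2: 6z^2 = 0
Step 3: Discriminant = 0^2 - 4*6*0 = 0
Step 4: Number of fixed points = 1

1


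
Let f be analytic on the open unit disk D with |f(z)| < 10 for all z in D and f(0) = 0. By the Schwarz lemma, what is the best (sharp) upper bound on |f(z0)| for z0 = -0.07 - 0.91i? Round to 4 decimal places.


Step 1: g = f/10 maps D -> D with g(0) = 0, so by the Schwarz lemma |g(z)| <= |z|, i.e. |f(z)| <= 10|z|; this is sharp (f(z) = 10z).
Step 2: |z0|^2 = (-0.07)^2 + (-0.91)^2 = 0.833
Step 3: |z0| = sqrt(0.833) = 0.912688
Step 4: Best bound = 10 * |z0| = 10 * 0.912688 = 9.1269

9.1269


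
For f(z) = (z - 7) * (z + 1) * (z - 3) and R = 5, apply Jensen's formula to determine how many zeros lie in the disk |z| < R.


Jensen's formula: (1/2pi)*integral log|f(Re^it)|dt = log|f(0)| + sum_{|a_k|<R} log(R/|a_k|)
Step 1: f(0) = (-7) * 1 * (-3) = 21
Step 2: log|f(0)| = log|7| + log|-1| + log|3| = 3.0445
Step 3: Zeros inside |z| < 5: -1, 3
Step 4: Jensen sum = log(5/1) + log(5/3) = 2.1203
Step 5: n(R) = number of terms in the Jensen sum = count of zeros inside |z| < 5 = 2

2


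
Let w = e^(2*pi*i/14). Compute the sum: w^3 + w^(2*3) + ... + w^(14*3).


Step 1: The sum sum_{j=1}^{n} w^(k*j) equals n if n | k, else 0.
Step 2: Here n = 14, k = 3
Step 3: Does n divide k? 14 | 3 -> False
Step 4: Sum = 0

0


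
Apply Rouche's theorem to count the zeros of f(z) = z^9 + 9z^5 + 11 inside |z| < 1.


Step 1: On |z| = 1 the three terms have sizes |z^9| = 1^9 = 1, |9z^5| = 9*1^5 = 9, |11| = 11
Step 2: The dominant term is g(z) = 11; let h(z) = z^9 + 9z^5 so f = g + h
Step 3: On |z| = 1: |g| = 11 and |h| <= 1 + 9 = 10
Step 4: Since 11 > 10, |h| < |g| on |z| = 1, so by Rouche f has the same number of zeros as g inside |z| < 1
Step 5: g(z) = 11 is a nonzero constant with no zeros inside |z| < 1. Answer = 0

0
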